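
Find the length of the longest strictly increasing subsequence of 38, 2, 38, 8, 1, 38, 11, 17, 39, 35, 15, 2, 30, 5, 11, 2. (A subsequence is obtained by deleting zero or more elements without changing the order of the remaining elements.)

5

Scanning left to right, the best length ending at each element is: 38→1, 2→1, 38→2, 8→2, 1→1, 38→3, 11→3, 17→4, 39→5, 35→5, 15→4, 2→2, 30→5, 5→3, 11→4, 2→2.
So the longest increasing subsequence has length 5, e.g. 2, 8, 11, 17, 39.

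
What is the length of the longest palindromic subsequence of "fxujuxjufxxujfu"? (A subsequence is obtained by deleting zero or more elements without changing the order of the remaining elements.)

9

One longest palindromic subsequence is ujuxxxuju (positions 3,4,5,6,10,11,12,13,15); it reads the same forward and backward, and the interval DP gives dp[1][15] = 9.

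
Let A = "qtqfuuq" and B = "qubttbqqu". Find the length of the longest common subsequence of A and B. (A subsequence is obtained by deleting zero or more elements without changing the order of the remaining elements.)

Backtracking the LCS table gives one alignment: q (A1,B1) → t (A2,B5) → q (A3,B8) → u (A6,B9).
So the longest common subsequence has length 4.

4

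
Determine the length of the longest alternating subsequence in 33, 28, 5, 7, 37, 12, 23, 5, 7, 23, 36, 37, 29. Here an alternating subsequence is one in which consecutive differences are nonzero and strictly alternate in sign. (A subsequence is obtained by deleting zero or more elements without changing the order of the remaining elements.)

A longest alternating subsequence is 33, 28, 37, 12, 23, 5, 36, 29 (positions 1,2,5,6,7,8,11,13); its 7 consecutive differences strictly alternate in sign, and length 8 is optimal.

8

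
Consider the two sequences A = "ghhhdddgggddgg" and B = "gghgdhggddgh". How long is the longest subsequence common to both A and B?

Backtracking the LCS table gives one alignment: g (A1,B2) → h (A2,B3) → h (A4,B6) → g (A9,B7) → g (A10,B8) → d (A11,B9) → d (A12,B10) → g (A13,B11).
So the longest common subsequence has length 8.

8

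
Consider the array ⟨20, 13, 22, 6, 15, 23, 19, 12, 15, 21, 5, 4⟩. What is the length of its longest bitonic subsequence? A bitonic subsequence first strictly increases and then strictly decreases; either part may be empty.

Let inc[i] be the LIS ending at i and dec[i] the longest strictly decreasing subsequence starting at i. inc = [1, 1, 2, 1, 2, 3, 3, 2, 3, 4, 1, 1], dec = [5, 4, 5, 3, 4, 5, 4, 3, 3, 3, 2, 1].
max_i inc[i]+dec[i]−1 = 7, with one witness 20, 22, 23, 19, 15, 5, 4.

7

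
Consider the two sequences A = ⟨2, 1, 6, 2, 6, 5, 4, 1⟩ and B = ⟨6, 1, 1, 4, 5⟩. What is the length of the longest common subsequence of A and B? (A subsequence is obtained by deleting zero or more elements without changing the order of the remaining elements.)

Backtracking the LCS table gives one alignment: 1 (A2,B3) → 5 (A6,B5).
So the longest common subsequence has length 2.

2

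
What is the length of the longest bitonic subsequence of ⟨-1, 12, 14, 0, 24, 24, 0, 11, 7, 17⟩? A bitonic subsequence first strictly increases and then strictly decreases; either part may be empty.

One longest bitonic subsequence is -1, 12, 14, 24, 11, 7 (positions 1,2,3,5,8,9): it rises to 24 then falls. Length 6 is optimal.

6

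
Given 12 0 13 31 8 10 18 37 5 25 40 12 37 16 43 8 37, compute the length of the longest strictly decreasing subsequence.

One longest decreasing subsequence is 31, 18, 12, 8 (positions 4,7,12,16), of length 4; no longer one exists.

4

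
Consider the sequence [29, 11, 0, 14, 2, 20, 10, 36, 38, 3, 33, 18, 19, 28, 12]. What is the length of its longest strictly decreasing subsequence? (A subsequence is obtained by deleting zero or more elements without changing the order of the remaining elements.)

4

Scanning left to right, the best length ending at each element is: 29→1, 11→2, 0→3, 14→2, 2→3, 20→2, 10→3, 36→1, 38→1, 3→4, 33→2, 18→3, 19→3, 28→3, 12→4.
So the longest decreasing subsequence has length 4, e.g. 29, 11, 10, 3.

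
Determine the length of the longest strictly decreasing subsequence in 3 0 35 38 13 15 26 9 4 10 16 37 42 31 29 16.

5

Let dp[i] be the longest decreasing subsequence ending at position i. Then dp = [1, 2, 1, 1, 2, 2, 2, 3, 4, 3, 3, 2, 1, 3, 4, 5].
The maximum is 5; one witness is 38, 37, 31, 29, 16 at positions 4,12,14,15,16.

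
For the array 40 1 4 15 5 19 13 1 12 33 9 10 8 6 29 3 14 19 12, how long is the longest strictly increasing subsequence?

Scanning left to right, the best length ending at each element is: 40→1, 1→1, 4→2, 15→3, 5→3, 19→4, 13→4, 1→1, 12→4, 33→5, 9→4, 10→5, 8→4, 6→4, 29→6, 3→2, 14→6, 19→7, 12→6.
So the longest increasing subsequence has length 7, e.g. 1, 4, 5, 9, 10, 14, 19.

7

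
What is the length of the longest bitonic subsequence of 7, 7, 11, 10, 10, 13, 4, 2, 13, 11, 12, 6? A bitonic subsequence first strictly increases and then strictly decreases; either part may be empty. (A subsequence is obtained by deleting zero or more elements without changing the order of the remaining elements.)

Let inc[i] be the LIS ending at i and dec[i] the longest strictly decreasing subsequence starting at i. inc = [1, 1, 2, 2, 2, 3, 1, 1, 3, 3, 4, 2], dec = [3, 3, 4, 3, 3, 3, 2, 1, 3, 2, 2, 1].
max_i inc[i]+dec[i]−1 = 5, with one witness 7, 11, 10, 4, 2.

5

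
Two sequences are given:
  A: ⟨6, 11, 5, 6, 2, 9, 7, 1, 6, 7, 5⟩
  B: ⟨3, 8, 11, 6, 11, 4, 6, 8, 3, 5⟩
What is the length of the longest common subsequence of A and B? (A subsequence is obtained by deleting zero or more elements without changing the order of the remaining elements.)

Backtracking the LCS table gives one alignment: 6 (A1,B4) → 11 (A2,B5) → 6 (A4,B7) → 5 (A11,B10).
So the longest common subsequence has length 4.

4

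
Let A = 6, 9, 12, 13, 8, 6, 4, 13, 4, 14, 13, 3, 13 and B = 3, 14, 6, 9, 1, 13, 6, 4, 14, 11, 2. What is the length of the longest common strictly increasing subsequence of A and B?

For each value that appears in both, track the longest common increasing run ending there.
The best achievable length is 4; one witness is 6, 9, 13, 14 (A-positions 1,2,4,10, B-positions 3,4,6,9).

4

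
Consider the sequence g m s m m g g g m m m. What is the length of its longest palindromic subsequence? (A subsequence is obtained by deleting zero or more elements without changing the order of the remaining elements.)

Using dp[i][j] = 2 + dp[i+1][j−1] if the ends match, else max(dp[i+1][j], dp[i][j−1]):
dp[1][11] = 9. A witness is mmmgggmmm at positions 2,4,5,6,7,8,9,10,11.

9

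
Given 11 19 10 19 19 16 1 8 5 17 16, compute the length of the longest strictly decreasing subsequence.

4

Let dp[i] be the longest decreasing subsequence ending at position i. Then dp = [1, 1, 2, 1, 1, 2, 3, 3, 4, 2, 3].
The maximum is 4; one witness is 11, 10, 8, 5 at positions 1,3,8,9.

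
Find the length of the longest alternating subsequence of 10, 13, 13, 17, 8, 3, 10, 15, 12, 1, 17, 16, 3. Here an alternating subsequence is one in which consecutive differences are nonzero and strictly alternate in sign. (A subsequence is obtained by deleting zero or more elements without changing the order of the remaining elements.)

7

Track the best alternating length ending on an up-step vs a down-step at each position: up/down = 1/1, 2/1, 2/1, 2/1, 1/3, 1/3, 4/3, 4/3, 4/5, 1/5, 6/1, 6/7, 6/7.
The maximum over both is 7; one such subsequence is 10, 13, 8, 15, 12, 17, 16.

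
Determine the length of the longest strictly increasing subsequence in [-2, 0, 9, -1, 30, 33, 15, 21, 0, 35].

One longest increasing subsequence is -2, 0, 9, 30, 33, 35 (positions 1,2,3,5,6,10), of length 6; no longer one exists.

6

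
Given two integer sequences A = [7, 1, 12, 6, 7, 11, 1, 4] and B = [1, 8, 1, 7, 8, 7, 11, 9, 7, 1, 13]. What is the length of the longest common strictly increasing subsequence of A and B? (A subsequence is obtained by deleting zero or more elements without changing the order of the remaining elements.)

3

For each value that appears in both, track the longest common increasing run ending there.
The best achievable length is 3; one witness is 1, 7, 11 (A-positions 2,5,6, B-positions 1,4,7).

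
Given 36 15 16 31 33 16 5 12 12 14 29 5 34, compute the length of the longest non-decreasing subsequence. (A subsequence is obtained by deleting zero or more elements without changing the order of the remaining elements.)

6

Let dp[i] be the longest non-decreasing subsequence ending at position i. Then dp = [1, 1, 2, 3, 4, 3, 1, 2, 3, 4, 5, 2, 6].
The maximum is 6; one witness is 5, 12, 12, 14, 29, 34 at positions 7,8,9,10,11,13.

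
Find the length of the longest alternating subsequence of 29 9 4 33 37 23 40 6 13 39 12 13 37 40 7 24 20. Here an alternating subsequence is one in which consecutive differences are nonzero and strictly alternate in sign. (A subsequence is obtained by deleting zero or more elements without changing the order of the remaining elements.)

12

A longest alternating subsequence is 29, 9, 33, 23, 40, 6, 13, 12, 13, 7, 24, 20 (positions 1,2,4,6,7,8,9,11,12,15,16,17); its 11 consecutive differences strictly alternate in sign, and length 12 is optimal.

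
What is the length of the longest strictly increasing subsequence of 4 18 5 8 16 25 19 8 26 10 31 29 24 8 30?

Scanning left to right, the best length ending at each element is: 4→1, 18→2, 5→2, 8→3, 16→4, 25→5, 19→5, 8→3, 26→6, 10→4, 31→7, 29→7, 24→6, 8→3, 30→8.
So the longest increasing subsequence has length 8, e.g. 4, 5, 8, 16, 25, 26, 29, 30.

8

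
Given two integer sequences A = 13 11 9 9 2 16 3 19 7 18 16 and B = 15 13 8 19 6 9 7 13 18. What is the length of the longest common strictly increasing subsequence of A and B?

2

For each value that appears in both, track the longest common increasing run ending there.
The best achievable length is 2; one witness is 13, 19 (A-positions 1,8, B-positions 2,4).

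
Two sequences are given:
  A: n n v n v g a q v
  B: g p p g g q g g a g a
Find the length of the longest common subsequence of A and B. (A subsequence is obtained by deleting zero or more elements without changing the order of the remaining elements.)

2

A longest common subsequence is ga (length 2); the LCS DP confirms no longer common subsequence exists.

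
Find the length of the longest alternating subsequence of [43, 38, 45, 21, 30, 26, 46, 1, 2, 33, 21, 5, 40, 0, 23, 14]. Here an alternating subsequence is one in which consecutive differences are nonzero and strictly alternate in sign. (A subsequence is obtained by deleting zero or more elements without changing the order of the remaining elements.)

Track the best alternating length ending on an up-step vs a down-step at each position: up/down = 1/1, 1/2, 3/1, 1/4, 5/4, 5/6, 7/1, 1/8, 9/8, 9/8, 9/10, 9/10, 11/8, 1/12, 13/12, 13/14.
The maximum over both is 14; one such subsequence is 43, 38, 45, 21, 30, 26, 46, 1, 33, 21, 40, 0, 23, 14.

14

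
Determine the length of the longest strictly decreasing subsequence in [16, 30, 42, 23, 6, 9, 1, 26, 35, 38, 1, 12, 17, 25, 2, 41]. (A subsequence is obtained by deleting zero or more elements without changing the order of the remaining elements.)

4

Scanning left to right, the best length ending at each element is: 16→1, 30→1, 42→1, 23→2, 6→3, 9→3, 1→4, 26→2, 35→2, 38→2, 1→4, 12→3, 17→3, 25→3, 2→4, 41→2.
So the longest decreasing subsequence has length 4, e.g. 30, 23, 6, 1.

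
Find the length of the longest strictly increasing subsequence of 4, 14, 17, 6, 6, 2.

Let dp[i] be the longest increasing subsequence ending at position i. Then dp = [1, 2, 3, 2, 2, 1].
The maximum is 3; one witness is 4, 14, 17 at positions 1,2,3.

3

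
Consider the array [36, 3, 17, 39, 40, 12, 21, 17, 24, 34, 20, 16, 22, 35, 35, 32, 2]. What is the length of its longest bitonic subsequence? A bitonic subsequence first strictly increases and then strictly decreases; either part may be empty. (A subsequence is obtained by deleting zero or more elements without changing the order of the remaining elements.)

Let inc[i] be the LIS ending at i and dec[i] the longest strictly decreasing subsequence starting at i. inc = [1, 1, 2, 3, 4, 2, 3, 3, 4, 5, 4, 3, 5, 6, 6, 6, 1], dec = [5, 2, 3, 5, 5, 2, 4, 3, 4, 4, 3, 2, 2, 3, 3, 2, 1].
max_i inc[i]+dec[i]−1 = 8, with one witness 3, 17, 39, 40, 34, 20, 16, 2.

8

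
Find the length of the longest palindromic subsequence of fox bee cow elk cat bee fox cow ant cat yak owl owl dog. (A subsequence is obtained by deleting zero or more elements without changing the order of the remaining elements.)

5

Using dp[i][j] = 2 + dp[i+1][j−1] if the ends match, else max(dp[i+1][j], dp[i][j−1]):
dp[1][14] = 5. A witness is fox bee cat bee fox at positions 1,2,5,6,7.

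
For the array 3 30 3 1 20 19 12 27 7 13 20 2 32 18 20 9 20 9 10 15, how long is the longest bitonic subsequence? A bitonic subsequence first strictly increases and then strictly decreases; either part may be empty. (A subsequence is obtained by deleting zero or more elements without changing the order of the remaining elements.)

Let inc[i] be the LIS ending at i and dec[i] the longest strictly decreasing subsequence starting at i. inc = [1, 2, 1, 1, 2, 2, 2, 3, 2, 3, 4, 2, 5, 4, 5, 3, 5, 3, 4, 5], dec = [2, 6, 2, 1, 5, 4, 3, 4, 2, 2, 3, 1, 3, 2, 2, 1, 2, 1, 1, 1].
max_i inc[i]+dec[i]−1 = 7, with one witness 3, 30, 20, 19, 12, 7, 2.

7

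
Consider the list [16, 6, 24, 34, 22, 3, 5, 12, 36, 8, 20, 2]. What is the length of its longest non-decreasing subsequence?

4

Scanning left to right, the best length ending at each element is: 16→1, 6→1, 24→2, 34→3, 22→2, 3→1, 5→2, 12→3, 36→4, 8→3, 20→4, 2→1.
So the longest non-decreasing subsequence has length 4, e.g. 16, 24, 34, 36.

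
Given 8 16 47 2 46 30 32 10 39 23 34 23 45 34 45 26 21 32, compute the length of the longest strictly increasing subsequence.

6

Scanning left to right, the best length ending at each element is: 8→1, 16→2, 47→3, 2→1, 46→3, 30→3, 32→4, 10→2, 39→5, 23→3, 34→5, 23→3, 45→6, 34→5, 45→6, 26→4, 21→3, 32→5.
So the longest increasing subsequence has length 6, e.g. 8, 16, 30, 32, 39, 45.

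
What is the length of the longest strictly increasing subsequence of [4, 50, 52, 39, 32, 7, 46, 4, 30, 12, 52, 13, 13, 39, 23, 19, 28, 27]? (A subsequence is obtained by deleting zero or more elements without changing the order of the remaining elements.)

One longest increasing subsequence is 4, 7, 12, 13, 23, 28 (positions 1,6,10,12,15,17), of length 6; no longer one exists.

6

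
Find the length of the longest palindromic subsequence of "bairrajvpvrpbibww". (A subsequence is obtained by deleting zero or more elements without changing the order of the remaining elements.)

Using dp[i][j] = 2 + dp[i+1][j−1] if the ends match, else max(dp[i+1][j], dp[i][j−1]):
dp[1][17] = 9. A witness is birvpvrib at positions 1,3,5,8,9,10,11,14,15.

9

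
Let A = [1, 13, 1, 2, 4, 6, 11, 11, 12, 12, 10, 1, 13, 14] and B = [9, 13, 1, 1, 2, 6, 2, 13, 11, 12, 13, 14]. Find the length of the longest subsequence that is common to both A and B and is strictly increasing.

For each value that appears in both, track the longest common increasing run ending there.
The best achievable length is 7; one witness is 1, 2, 6, 11, 12, 13, 14 (A-positions 1,4,6,7,9,13,14, B-positions 3,5,6,9,10,11,12).

7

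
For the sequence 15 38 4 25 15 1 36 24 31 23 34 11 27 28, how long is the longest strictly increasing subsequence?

Let dp[i] be the longest increasing subsequence ending at position i. Then dp = [1, 2, 1, 2, 2, 1, 3, 3, 4, 3, 5, 2, 4, 5].
The maximum is 5; one witness is 4, 15, 24, 31, 34 at positions 3,5,8,9,11.

5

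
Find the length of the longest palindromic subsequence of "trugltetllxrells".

7

One longest palindromic subsequence is rltetlr (positions 2,5,6,7,8,10,12); it reads the same forward and backward, and the interval DP gives dp[1][16] = 7.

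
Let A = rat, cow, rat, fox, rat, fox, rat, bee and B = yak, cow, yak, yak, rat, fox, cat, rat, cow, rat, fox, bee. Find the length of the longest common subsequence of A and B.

6

Backtracking the LCS table gives one alignment: cow (A2,B2) → rat (A3,B5) → fox (A4,B6) → rat (A5,B10) → fox (A6,B11) → bee (A8,B12).
So the longest common subsequence has length 6.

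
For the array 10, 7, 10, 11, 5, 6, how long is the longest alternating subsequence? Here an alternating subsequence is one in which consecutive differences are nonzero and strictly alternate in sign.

5

Track the best alternating length ending on an up-step vs a down-step at each position: up/down = 1/1, 1/2, 3/1, 3/1, 1/4, 5/4.
The maximum over both is 5; one such subsequence is 10, 7, 10, 5, 6.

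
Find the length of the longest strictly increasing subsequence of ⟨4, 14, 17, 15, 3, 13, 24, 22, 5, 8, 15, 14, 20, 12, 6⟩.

Scanning left to right, the best length ending at each element is: 4→1, 14→2, 17→3, 15→3, 3→1, 13→2, 24→4, 22→4, 5→2, 8→3, 15→4, 14→4, 20→5, 12→4, 6→3.
So the longest increasing subsequence has length 5, e.g. 4, 5, 8, 15, 20.

5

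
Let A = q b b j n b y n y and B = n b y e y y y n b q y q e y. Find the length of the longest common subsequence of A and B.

5

A longest common subsequence is bnbyy (length 5); the LCS DP confirms no longer common subsequence exists.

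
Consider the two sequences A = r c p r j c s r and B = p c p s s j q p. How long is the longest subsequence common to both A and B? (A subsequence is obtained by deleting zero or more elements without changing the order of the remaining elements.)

3

Backtracking the LCS table gives one alignment: c (A2,B2) → p (A3,B3) → j (A5,B6).
So the longest common subsequence has length 3.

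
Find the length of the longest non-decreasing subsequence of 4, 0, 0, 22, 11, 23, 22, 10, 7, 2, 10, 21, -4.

5

One longest non-decreasing subsequence is 0, 0, 10, 10, 21 (positions 2,3,8,11,12), of length 5; no longer one exists.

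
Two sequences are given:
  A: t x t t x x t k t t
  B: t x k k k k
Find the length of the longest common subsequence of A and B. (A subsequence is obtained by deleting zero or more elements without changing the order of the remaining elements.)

3

A longest common subsequence is txk (length 3); the LCS DP confirms no longer common subsequence exists.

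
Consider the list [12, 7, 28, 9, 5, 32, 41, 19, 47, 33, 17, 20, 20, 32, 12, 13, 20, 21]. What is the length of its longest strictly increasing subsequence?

Let dp[i] be the longest increasing subsequence ending at position i. Then dp = [1, 1, 2, 2, 1, 3, 4, 3, 5, 4, 3, 4, 4, 5, 3, 4, 5, 6].
The maximum is 6; one witness is 7, 9, 12, 13, 20, 21 at positions 2,4,15,16,17,18.

6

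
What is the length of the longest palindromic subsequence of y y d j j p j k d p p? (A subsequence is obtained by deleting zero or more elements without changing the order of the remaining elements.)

Using dp[i][j] = 2 + dp[i+1][j−1] if the ends match, else max(dp[i+1][j], dp[i][j−1]):
dp[1][11] = 5. A witness is djpjd at positions 3,5,6,7,9.

5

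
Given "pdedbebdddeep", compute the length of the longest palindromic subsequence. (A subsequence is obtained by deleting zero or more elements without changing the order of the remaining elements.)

One longest palindromic subsequence is peedddeep (positions 1,3,6,8,9,10,11,12,13); it reads the same forward and backward, and the interval DP gives dp[1][13] = 9.

9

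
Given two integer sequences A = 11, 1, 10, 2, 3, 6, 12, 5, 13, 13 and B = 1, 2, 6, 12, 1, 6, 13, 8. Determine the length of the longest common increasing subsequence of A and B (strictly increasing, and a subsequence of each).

5

A longest common strictly increasing subsequence is 1, 2, 6, 12, 13 (length 5); it appears in order in both A and B, and no longer such subsequence exists.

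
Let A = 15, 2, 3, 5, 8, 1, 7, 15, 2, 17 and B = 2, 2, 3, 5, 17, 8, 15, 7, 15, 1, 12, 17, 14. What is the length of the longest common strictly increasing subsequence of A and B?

A longest common strictly increasing subsequence is 2, 3, 5, 8, 15, 17 (length 6); it appears in order in both A and B, and no longer such subsequence exists.

6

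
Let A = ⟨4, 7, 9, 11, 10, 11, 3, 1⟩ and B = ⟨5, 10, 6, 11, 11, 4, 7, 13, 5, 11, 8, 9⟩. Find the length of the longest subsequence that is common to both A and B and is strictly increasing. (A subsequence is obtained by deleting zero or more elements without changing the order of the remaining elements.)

3

For each value that appears in both, track the longest common increasing run ending there.
The best achievable length is 3; one witness is 4, 7, 11 (A-positions 1,2,4, B-positions 6,7,10).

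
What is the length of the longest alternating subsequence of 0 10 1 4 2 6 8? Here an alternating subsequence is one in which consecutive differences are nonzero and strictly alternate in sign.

6

Track the best alternating length ending on an up-step vs a down-step at each position: up/down = 1/1, 2/1, 2/3, 4/3, 4/5, 6/3, 6/3.
The maximum over both is 6; one such subsequence is 0, 10, 1, 4, 2, 6.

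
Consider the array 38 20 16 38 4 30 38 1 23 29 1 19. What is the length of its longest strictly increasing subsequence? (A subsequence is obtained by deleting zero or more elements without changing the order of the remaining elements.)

3

Scanning left to right, the best length ending at each element is: 38→1, 20→1, 16→1, 38→2, 4→1, 30→2, 38→3, 1→1, 23→2, 29→3, 1→1, 19→2.
So the longest increasing subsequence has length 3, e.g. 20, 30, 38.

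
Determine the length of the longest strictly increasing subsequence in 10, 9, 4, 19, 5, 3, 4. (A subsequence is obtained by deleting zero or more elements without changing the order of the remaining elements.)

Let dp[i] be the longest increasing subsequence ending at position i. Then dp = [1, 1, 1, 2, 2, 1, 2].
The maximum is 2; one witness is 10, 19 at positions 1,4.

2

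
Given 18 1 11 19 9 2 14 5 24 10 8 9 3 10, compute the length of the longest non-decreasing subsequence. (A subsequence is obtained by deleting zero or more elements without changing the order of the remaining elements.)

Scanning left to right, the best length ending at each element is: 18→1, 1→1, 11→2, 19→3, 9→2, 2→2, 14→3, 5→3, 24→4, 10→4, 8→4, 9→5, 3→3, 10→6.
So the longest non-decreasing subsequence has length 6, e.g. 1, 2, 5, 8, 9, 10.

6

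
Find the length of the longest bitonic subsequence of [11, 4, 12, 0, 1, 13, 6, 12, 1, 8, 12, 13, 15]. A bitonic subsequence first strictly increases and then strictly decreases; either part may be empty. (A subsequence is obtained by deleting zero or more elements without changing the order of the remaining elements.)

One longest bitonic subsequence is 0, 1, 6, 8, 12, 13, 15 (positions 4,5,7,10,11,12,13): it rises to 15 then falls. Length 7 is optimal.

7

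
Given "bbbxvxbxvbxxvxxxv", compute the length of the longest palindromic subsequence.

10

One longest palindromic subsequence is vxxvxxvxxv (positions 5,6,8,9,11,12,13,15,16,17); it reads the same forward and backward, and the interval DP gives dp[1][17] = 10.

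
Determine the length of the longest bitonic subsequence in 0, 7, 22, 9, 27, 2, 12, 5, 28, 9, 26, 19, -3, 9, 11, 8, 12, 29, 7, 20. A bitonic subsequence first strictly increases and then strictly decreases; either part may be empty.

10

Let inc[i] be the LIS ending at i and dec[i] the longest strictly decreasing subsequence starting at i. inc = [1, 2, 3, 3, 4, 2, 4, 3, 5, 4, 5, 5, 1, 4, 5, 4, 6, 7, 4, 7], dec = [2, 3, 5, 3, 6, 2, 4, 2, 6, 3, 5, 4, 1, 3, 3, 2, 2, 2, 1, 1].
max_i inc[i]+dec[i]−1 = 10, with one witness 0, 7, 22, 27, 28, 26, 19, 11, 8, 7.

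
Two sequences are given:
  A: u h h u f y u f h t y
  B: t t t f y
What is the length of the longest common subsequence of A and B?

A longest common subsequence is fy (length 2); the LCS DP confirms no longer common subsequence exists.

2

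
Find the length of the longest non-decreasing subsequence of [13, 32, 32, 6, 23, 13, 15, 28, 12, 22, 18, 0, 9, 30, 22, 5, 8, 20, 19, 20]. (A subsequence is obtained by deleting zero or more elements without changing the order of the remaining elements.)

6

Let dp[i] be the longest non-decreasing subsequence ending at position i. Then dp = [1, 2, 3, 1, 2, 2, 3, 4, 2, 4, 4, 1, 2, 5, 5, 2, 3, 5, 5, 6].
The maximum is 6; one witness is 13, 13, 15, 18, 20, 20 at positions 1,6,7,11,18,20.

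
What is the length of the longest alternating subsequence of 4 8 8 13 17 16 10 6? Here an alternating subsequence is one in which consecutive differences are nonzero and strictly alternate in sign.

A longest alternating subsequence is 4, 17, 16 (positions 1,5,6); its 2 consecutive differences strictly alternate in sign, and length 3 is optimal.

3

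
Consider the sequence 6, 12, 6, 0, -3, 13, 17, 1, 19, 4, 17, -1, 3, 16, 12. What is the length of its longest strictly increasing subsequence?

5

Let dp[i] be the longest increasing subsequence ending at position i. Then dp = [1, 2, 1, 1, 1, 3, 4, 2, 5, 3, 4, 2, 3, 4, 4].
The maximum is 5; one witness is 6, 12, 13, 17, 19 at positions 1,2,6,7,9.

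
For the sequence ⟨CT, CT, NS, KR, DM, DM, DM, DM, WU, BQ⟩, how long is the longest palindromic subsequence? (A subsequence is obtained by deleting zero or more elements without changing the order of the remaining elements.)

4

One longest palindromic subsequence is DM DM DM DM (positions 5,6,7,8); it reads the same forward and backward, and the interval DP gives dp[1][10] = 4.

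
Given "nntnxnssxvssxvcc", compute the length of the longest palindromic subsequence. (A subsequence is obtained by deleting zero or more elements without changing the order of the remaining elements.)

One longest palindromic subsequence is xssvssx (positions 5,7,8,10,11,12,13); it reads the same forward and backward, and the interval DP gives dp[1][16] = 7.

7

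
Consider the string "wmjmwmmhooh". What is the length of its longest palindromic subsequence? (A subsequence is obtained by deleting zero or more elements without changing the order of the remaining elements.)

Using dp[i][j] = 2 + dp[i+1][j−1] if the ends match, else max(dp[i+1][j], dp[i][j−1]):
dp[1][11] = 5. A witness is mmwmm at positions 2,4,5,6,7.

5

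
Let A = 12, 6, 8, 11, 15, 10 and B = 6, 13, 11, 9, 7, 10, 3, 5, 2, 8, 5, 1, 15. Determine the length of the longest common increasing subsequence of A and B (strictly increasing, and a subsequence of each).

3

A longest common strictly increasing subsequence is 6, 11, 15 (length 3); it appears in order in both A and B, and no longer such subsequence exists.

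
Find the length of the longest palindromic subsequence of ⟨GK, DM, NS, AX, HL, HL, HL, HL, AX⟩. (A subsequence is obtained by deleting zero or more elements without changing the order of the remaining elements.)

6

One longest palindromic subsequence is AX HL HL HL HL AX (positions 4,5,6,7,8,9); it reads the same forward and backward, and the interval DP gives dp[1][9] = 6.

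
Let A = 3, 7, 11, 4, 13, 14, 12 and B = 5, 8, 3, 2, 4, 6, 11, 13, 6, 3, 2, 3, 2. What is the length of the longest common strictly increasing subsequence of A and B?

For each value that appears in both, track the longest common increasing run ending there.
The best achievable length is 3; one witness is 3, 4, 13 (A-positions 1,4,5, B-positions 3,5,8).

3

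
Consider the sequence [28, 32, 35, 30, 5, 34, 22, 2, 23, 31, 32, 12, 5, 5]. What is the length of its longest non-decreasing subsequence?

5

One longest non-decreasing subsequence is 5, 22, 23, 31, 32 (positions 5,7,9,10,11), of length 5; no longer one exists.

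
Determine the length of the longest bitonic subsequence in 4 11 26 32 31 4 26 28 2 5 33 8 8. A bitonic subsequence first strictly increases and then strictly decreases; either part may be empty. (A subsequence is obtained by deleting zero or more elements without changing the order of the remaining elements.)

Let inc[i] be the LIS ending at i and dec[i] the longest strictly decreasing subsequence starting at i. inc = [1, 2, 3, 4, 4, 1, 3, 4, 1, 2, 5, 3, 3], dec = [2, 3, 3, 4, 3, 2, 2, 2, 1, 1, 2, 1, 1].
max_i inc[i]+dec[i]−1 = 7, with one witness 4, 11, 26, 32, 31, 28, 8.

7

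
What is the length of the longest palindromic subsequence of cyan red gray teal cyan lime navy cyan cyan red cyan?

One longest palindromic subsequence is cyan red cyan cyan cyan red cyan (positions 1,2,5,8,9,10,11); it reads the same forward and backward, and the interval DP gives dp[1][11] = 7.

7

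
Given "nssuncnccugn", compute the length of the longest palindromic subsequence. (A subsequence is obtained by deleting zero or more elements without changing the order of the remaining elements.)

7

One longest palindromic subsequence is nucccun (positions 1,4,6,8,9,10,12); it reads the same forward and backward, and the interval DP gives dp[1][12] = 7.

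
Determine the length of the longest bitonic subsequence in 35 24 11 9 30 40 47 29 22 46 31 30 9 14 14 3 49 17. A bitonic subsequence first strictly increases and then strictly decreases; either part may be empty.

9

One longest bitonic subsequence is 24, 30, 40, 47, 46, 31, 30, 14, 3 (positions 2,5,6,7,10,11,12,15,16): it rises to 47 then falls. Length 9 is optimal.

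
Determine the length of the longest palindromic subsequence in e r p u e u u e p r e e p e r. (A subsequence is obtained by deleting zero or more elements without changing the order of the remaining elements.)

10

Using dp[i][j] = 2 + dp[i+1][j−1] if the ends match, else max(dp[i+1][j], dp[i][j−1]):
dp[1][15] = 10. A witness is erpeuuepre at positions 1,2,3,5,6,7,8,9,10,14.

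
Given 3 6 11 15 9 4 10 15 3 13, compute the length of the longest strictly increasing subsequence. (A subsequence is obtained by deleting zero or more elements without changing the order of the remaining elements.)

Let dp[i] be the longest increasing subsequence ending at position i. Then dp = [1, 2, 3, 4, 3, 2, 4, 5, 1, 5].
The maximum is 5; one witness is 3, 6, 9, 10, 15 at positions 1,2,5,7,8.

5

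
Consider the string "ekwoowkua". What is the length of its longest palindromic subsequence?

Using dp[i][j] = 2 + dp[i+1][j−1] if the ends match, else max(dp[i+1][j], dp[i][j−1]):
dp[1][9] = 6. A witness is kwoowk at positions 2,3,4,5,6,7.

6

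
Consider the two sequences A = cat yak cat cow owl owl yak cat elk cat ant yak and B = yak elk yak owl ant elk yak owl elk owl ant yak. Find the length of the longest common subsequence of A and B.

6

A longest common subsequence is yak, owl, owl, elk, ant, yak (length 6); the LCS DP confirms no longer common subsequence exists.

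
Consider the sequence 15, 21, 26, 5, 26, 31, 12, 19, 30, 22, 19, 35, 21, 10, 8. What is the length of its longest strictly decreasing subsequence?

Let dp[i] be the longest decreasing subsequence ending at position i. Then dp = [1, 1, 1, 2, 1, 1, 2, 2, 2, 3, 4, 1, 4, 5, 6].
The maximum is 6; one witness is 31, 30, 22, 19, 10, 8 at positions 6,9,10,11,14,15.

6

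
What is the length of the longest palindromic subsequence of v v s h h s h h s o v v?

11

Using dp[i][j] = 2 + dp[i+1][j−1] if the ends match, else max(dp[i+1][j], dp[i][j−1]):
dp[1][12] = 11. A witness is vvshhshhsvv at positions 1,2,3,4,5,6,7,8,9,11,12.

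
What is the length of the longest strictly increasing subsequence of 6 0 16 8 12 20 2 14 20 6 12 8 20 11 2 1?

Let dp[i] be the longest increasing subsequence ending at position i. Then dp = [1, 1, 2, 2, 3, 4, 2, 4, 5, 3, 4, 4, 5, 5, 2, 2].
The maximum is 5; one witness is 6, 8, 12, 14, 20 at positions 1,4,5,8,9.

5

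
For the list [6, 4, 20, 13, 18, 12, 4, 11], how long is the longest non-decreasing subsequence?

Scanning left to right, the best length ending at each element is: 6→1, 4→1, 20→2, 13→2, 18→3, 12→2, 4→2, 11→3.
So the longest non-decreasing subsequence has length 3, e.g. 6, 13, 18.

3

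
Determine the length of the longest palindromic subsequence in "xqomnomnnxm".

5

One longest palindromic subsequence is mnnnm (positions 4,5,8,9,11); it reads the same forward and backward, and the interval DP gives dp[1][11] = 5.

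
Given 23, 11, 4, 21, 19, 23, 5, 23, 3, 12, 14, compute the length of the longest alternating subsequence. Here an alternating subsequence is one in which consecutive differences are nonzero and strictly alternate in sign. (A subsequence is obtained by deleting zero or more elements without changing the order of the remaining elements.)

9

A longest alternating subsequence is 23, 11, 21, 19, 23, 5, 23, 3, 12 (positions 1,2,4,5,6,7,8,9,10); its 8 consecutive differences strictly alternate in sign, and length 9 is optimal.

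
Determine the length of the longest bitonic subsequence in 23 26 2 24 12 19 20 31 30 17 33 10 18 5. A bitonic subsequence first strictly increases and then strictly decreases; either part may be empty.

9

Let inc[i] be the LIS ending at i and dec[i] the longest strictly decreasing subsequence starting at i. inc = [1, 2, 1, 2, 2, 3, 4, 5, 5, 3, 6, 2, 4, 2], dec = [5, 6, 1, 5, 3, 4, 4, 5, 4, 3, 3, 2, 2, 1].
max_i inc[i]+dec[i]−1 = 9, with one witness 2, 12, 19, 20, 31, 30, 17, 10, 5.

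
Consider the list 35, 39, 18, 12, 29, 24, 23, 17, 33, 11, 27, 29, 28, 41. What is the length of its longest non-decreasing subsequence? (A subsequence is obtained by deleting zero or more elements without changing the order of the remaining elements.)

Scanning left to right, the best length ending at each element is: 35→1, 39→2, 18→1, 12→1, 29→2, 24→2, 23→2, 17→2, 33→3, 11→1, 27→3, 29→4, 28→4, 41→5.
So the longest non-decreasing subsequence has length 5, e.g. 18, 24, 27, 29, 41.

5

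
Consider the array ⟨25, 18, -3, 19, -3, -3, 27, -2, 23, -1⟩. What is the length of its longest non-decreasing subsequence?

5

Scanning left to right, the best length ending at each element is: 25→1, 18→1, -3→1, 19→2, -3→2, -3→3, 27→4, -2→4, 23→5, -1→5.
So the longest non-decreasing subsequence has length 5, e.g. -3, -3, -3, -2, 23.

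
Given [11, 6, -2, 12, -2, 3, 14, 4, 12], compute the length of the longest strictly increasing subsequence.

4

Let dp[i] be the longest increasing subsequence ending at position i. Then dp = [1, 1, 1, 2, 1, 2, 3, 3, 4].
The maximum is 4; one witness is -2, 3, 4, 12 at positions 3,6,8,9.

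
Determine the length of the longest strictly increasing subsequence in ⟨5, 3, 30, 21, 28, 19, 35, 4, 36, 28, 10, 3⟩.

Scanning left to right, the best length ending at each element is: 5→1, 3→1, 30→2, 21→2, 28→3, 19→2, 35→4, 4→2, 36→5, 28→3, 10→3, 3→1.
So the longest increasing subsequence has length 5, e.g. 5, 21, 28, 35, 36.

5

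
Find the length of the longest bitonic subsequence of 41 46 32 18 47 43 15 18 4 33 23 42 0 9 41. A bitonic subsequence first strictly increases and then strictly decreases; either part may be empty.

Let inc[i] be the LIS ending at i and dec[i] the longest strictly decreasing subsequence starting at i. inc = [1, 2, 1, 1, 3, 2, 1, 2, 1, 3, 3, 4, 1, 2, 4], dec = [6, 6, 5, 4, 5, 4, 3, 3, 2, 3, 2, 2, 1, 1, 1].
max_i inc[i]+dec[i]−1 = 7, with one witness 41, 46, 32, 18, 15, 4, 0.

7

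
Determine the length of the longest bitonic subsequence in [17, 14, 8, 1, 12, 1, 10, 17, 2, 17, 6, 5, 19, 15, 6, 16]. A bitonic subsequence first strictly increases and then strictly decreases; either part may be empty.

Let inc[i] be the LIS ending at i and dec[i] the longest strictly decreasing subsequence starting at i. inc = [1, 1, 1, 1, 2, 1, 2, 3, 2, 3, 3, 3, 4, 4, 4, 5], dec = [6, 5, 3, 1, 4, 1, 3, 3, 1, 3, 2, 1, 3, 2, 1, 1].
max_i inc[i]+dec[i]−1 = 6, with one witness 17, 14, 12, 10, 6, 5.

6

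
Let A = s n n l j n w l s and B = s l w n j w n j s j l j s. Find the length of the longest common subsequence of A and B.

A longest common subsequence is snnljs (length 6); the LCS DP confirms no longer common subsequence exists.

6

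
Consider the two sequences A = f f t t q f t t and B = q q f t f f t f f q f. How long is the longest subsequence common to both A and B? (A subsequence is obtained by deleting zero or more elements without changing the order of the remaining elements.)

5

Backtracking the LCS table gives one alignment: f (A1,B5) → f (A2,B6) → t (A3,B7) → q (A5,B10) → f (A6,B11).
So the longest common subsequence has length 5.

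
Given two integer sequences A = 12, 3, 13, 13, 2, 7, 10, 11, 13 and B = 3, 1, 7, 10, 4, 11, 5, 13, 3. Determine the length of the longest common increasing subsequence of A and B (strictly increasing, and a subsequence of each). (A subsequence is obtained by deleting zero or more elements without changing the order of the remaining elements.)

A longest common strictly increasing subsequence is 3, 7, 10, 11, 13 (length 5); it appears in order in both A and B, and no longer such subsequence exists.

5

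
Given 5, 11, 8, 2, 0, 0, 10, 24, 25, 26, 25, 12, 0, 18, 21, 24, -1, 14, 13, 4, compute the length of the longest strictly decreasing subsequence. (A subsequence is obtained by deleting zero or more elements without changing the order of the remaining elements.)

6

Let dp[i] be the longest decreasing subsequence ending at position i. Then dp = [1, 1, 2, 3, 4, 4, 2, 1, 1, 1, 2, 3, 4, 3, 3, 3, 5, 4, 5, 6].
The maximum is 6; one witness is 26, 25, 18, 14, 13, 4 at positions 10,11,14,18,19,20.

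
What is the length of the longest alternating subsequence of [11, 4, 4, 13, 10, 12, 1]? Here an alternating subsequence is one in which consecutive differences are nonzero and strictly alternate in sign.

A longest alternating subsequence is 11, 4, 13, 10, 12, 1 (positions 1,2,4,5,6,7); its 5 consecutive differences strictly alternate in sign, and length 6 is optimal.

6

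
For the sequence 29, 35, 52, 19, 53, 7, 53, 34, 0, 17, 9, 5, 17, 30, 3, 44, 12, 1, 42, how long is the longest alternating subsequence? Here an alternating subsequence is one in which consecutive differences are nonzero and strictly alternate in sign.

Track the best alternating length ending on an up-step vs a down-step at each position: up/down = 1/1, 2/1, 2/1, 1/3, 4/1, 1/5, 6/1, 6/7, 1/7, 8/7, 8/9, 8/9, 10/7, 10/7, 8/11, 12/7, 12/13, 8/13, 14/13.
The maximum over both is 14; one such subsequence is 29, 35, 19, 53, 7, 53, 0, 17, 9, 17, 3, 44, 12, 42.

14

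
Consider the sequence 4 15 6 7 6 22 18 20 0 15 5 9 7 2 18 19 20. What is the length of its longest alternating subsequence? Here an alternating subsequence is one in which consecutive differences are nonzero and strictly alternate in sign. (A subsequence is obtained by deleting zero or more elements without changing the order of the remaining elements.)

14

Track the best alternating length ending on an up-step vs a down-step at each position: up/down = 1/1, 2/1, 2/3, 4/3, 2/5, 6/1, 6/7, 8/7, 1/9, 10/9, 10/11, 12/11, 12/13, 10/13, 14/9, 14/9, 14/7.
The maximum over both is 14; one such subsequence is 4, 15, 6, 7, 6, 22, 18, 20, 0, 15, 5, 9, 7, 18.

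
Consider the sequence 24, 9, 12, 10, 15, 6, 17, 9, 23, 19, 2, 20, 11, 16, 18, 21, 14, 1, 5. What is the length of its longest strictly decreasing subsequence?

6

One longest decreasing subsequence is 24, 12, 10, 6, 2, 1 (positions 1,3,4,6,11,18), of length 6; no longer one exists.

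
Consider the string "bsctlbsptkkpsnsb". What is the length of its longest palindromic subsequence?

One longest palindromic subsequence is bsspkkpssb (positions 1,2,7,8,10,11,12,13,15,16); it reads the same forward and backward, and the interval DP gives dp[1][16] = 10.

10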